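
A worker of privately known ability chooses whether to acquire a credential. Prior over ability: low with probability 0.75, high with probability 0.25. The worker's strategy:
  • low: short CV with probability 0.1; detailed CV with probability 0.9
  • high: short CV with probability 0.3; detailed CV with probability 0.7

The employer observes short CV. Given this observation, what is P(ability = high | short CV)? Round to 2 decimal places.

P(short CV) = 0.75·0.1 + 0.25·0.3 = 0.15
P(high | short CV) = (0.25·0.3) / 0.15 = 0.075 / 0.15 = 0.5

0.50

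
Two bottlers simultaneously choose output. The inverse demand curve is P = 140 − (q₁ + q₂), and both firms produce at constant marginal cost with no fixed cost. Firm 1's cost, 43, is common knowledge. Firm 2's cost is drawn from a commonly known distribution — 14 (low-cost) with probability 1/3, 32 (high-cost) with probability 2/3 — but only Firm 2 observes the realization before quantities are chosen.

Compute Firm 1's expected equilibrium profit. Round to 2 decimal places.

Type-c best response for Firm 2: q₂(c) = (140 − c)/2 − q₁/2.
Firm 1 maximizes expected profit; its first-order condition is 140 − 2q₁ − E[q₂] − 43 = 0.
Substituting E[q₂] and solving: E[c₂] = 26, so q₁ = (140 − 2·43 + 26)/3 = 26.6667.
E[P] = 140 − (q₁ + E[q₂]) = 69.6667; Firm 1's expected profit = (E[P] − 43)·q₁ = (69.6667 − 43)·26.6667 = 711.111.

711.11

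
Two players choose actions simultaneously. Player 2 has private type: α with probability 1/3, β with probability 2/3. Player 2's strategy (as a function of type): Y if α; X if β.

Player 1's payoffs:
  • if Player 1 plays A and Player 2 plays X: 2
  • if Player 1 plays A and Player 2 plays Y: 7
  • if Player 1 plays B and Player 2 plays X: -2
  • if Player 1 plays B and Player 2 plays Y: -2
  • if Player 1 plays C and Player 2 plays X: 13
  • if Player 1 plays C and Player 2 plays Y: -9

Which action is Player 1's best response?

E[A] = 1/3·(7) + 2/3·(2) = 11/3
E[B] = 1/3·(-2) + 2/3·(-2) = -2
E[C] = 1/3·(-9) + 2/3·(13) = 17/3
Best response: C (17/3 is the largest).

C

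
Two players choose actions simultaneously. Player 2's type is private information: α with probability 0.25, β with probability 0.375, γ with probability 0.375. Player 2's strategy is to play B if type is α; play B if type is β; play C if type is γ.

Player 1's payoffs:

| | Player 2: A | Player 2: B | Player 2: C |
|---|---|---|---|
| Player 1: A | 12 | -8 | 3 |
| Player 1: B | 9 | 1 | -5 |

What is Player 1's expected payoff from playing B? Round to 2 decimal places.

-1.25

Take the expectation over Player 2's type, weighting each type's action by its prior probability.
E[B] = 0.25·1 + 0.375·1 + 0.375·(-5) = 0.25 + 0.375 + (-1.875) = -1.25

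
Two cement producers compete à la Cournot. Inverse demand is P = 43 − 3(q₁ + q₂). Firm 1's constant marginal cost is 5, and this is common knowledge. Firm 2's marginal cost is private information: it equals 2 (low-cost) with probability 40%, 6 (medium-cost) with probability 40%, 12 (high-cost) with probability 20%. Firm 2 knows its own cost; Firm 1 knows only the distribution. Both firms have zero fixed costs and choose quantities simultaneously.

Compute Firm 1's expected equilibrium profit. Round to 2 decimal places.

Type-c best response for Firm 2: q₂(c) = (43 − c)/6 − q₁/2.
Firm 1 maximizes expected profit; its first-order condition is 43 − 6q₁ − 3E[q₂] − 5 = 0.
Substituting E[q₂] and solving: E[c₂] = 5.6, so q₁ = (43 − 2·5 + 5.6)/9 = 4.28889.
E[P] = 43 − 3·(q₁ + E[q₂]) = 17.8667; Firm 1's expected profit = (E[P] − 5)·q₁ = (17.8667 − 5)·4.28889 = 55.1837.

55.18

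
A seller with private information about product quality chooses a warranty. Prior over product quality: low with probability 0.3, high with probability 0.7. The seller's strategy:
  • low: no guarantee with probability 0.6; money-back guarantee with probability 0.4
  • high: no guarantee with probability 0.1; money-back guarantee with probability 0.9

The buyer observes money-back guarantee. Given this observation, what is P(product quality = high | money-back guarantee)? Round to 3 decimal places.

0.840

P(money-back guarantee) = 0.3·0.4 + 0.7·0.9 = 0.75
P(high | money-back guarantee) = (0.7·0.9) / 0.75 = 0.63 / 0.75 = 0.84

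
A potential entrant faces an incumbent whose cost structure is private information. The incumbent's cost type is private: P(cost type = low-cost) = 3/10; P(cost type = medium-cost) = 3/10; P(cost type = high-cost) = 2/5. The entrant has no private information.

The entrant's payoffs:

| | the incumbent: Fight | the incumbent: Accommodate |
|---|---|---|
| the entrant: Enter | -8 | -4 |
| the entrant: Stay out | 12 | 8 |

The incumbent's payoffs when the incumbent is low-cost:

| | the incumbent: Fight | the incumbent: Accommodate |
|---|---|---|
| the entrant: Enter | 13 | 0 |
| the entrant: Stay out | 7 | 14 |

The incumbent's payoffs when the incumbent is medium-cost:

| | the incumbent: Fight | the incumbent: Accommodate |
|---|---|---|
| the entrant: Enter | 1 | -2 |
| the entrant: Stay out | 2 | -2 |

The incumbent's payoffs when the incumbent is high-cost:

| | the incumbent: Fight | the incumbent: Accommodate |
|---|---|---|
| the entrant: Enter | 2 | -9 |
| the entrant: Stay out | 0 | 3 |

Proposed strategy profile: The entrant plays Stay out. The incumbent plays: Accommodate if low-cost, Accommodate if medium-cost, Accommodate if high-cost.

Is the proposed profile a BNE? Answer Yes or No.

The entrant plays Stay out: E[Stay out] = 3/10·(8) + 3/10·(8) + 2/5·(8) = 8; E[Enter] = -4. Best-responding. ✓
The incumbent (cost type low-cost), facing Stay out: Fight gives 7, Accommodate gives 14. Proposed Accommodate is best. ✓
The incumbent (cost type medium-cost), facing Stay out: Fight gives 2, Accommodate gives -2. Proposed Accommodate is not best — profitable deviation exists. ✗
The incumbent (cost type high-cost), facing Stay out: Fight gives 0, Accommodate gives 3. Proposed Accommodate is best. ✓

No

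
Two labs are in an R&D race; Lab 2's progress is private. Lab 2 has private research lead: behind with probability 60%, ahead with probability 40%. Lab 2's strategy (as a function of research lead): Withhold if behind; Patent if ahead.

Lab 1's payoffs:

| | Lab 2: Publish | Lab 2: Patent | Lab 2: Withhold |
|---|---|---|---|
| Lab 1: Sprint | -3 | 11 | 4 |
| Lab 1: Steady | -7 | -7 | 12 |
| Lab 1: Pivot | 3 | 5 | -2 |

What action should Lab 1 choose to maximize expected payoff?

Sprint

E[Sprint] = 0.6·(4) + 0.4·(11) = 6.8
E[Steady] = 0.6·(12) + 0.4·(-7) = 4.4
E[Pivot] = 0.6·(-2) + 0.4·(5) = 0.8
Best response: Sprint (6.8 is the largest).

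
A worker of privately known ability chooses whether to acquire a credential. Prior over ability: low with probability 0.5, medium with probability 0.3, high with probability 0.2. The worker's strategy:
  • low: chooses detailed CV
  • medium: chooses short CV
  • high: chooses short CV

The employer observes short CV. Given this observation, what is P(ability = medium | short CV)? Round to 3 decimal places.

0.600

P(short CV) = 0.5·0 + 0.3·1 + 0.2·1 = 0.5
P(medium | short CV) = (0.3·1) / 0.5 = 0.3 / 0.5 = 0.6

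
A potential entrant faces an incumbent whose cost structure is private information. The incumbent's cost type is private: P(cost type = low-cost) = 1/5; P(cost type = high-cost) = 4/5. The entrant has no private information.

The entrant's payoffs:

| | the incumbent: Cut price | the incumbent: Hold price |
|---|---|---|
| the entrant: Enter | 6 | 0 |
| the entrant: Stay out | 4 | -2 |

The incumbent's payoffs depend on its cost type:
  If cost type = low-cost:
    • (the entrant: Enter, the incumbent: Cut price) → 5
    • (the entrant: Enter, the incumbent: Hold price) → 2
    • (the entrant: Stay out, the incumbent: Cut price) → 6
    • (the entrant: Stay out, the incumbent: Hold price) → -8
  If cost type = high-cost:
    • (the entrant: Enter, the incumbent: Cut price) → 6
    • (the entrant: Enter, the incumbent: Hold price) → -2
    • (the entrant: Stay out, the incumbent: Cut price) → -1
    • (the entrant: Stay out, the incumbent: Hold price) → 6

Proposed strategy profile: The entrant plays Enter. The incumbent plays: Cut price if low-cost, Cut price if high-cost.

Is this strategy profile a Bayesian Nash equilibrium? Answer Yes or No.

Yes

The entrant plays Enter: E[Enter] = 1/5·(6) + 4/5·(6) = 6; E[Stay out] = 4. Best-responding. ✓
The incumbent (cost type low-cost), facing Enter: Cut price gives 5, Hold price gives 2. Proposed Cut price is best. ✓
The incumbent (cost type high-cost), facing Enter: Cut price gives 6, Hold price gives -2. Proposed Cut price is best. ✓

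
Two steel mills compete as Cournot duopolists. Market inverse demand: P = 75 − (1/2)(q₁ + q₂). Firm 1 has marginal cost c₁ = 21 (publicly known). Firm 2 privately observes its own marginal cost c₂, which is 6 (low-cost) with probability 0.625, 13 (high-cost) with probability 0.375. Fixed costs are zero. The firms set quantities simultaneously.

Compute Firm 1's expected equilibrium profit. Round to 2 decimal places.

Firm 2 with cost c maximizes (75 − (1/2)(q₁+q₂) − c)·q₂, giving q₂(c) = (75 − c − (1/2)q₁).
E[c₂] = 0.625·6 + 0.375·13 = 8.625
Firm 1's FOC against E[q₂] yields q₁ = (75 − 2·21 + E[c₂])/(3/2) = (75 − 42 + 8.625)/(3/2) = 27.75.
E[P] = 75 − (1/2)·(q₁ + E[q₂]) = 34.875; Firm 1's expected profit = (E[P] − 21)·q₁ = (34.875 − 21)·27.75 = 385.031.

385.03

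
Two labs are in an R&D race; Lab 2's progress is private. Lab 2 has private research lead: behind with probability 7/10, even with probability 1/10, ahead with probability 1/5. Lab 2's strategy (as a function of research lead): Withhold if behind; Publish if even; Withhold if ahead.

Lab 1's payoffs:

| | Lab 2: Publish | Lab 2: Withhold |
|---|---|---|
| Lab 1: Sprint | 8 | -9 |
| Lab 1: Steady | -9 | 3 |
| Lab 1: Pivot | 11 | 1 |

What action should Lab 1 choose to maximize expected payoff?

E[Sprint] = 7/10·(-9) + 1/10·(8) + 1/5·(-9) = -73/10
E[Steady] = 7/10·(3) + 1/10·(-9) + 1/5·(3) = 9/5
E[Pivot] = 7/10·(1) + 1/10·(11) + 1/5·(1) = 2
Best response: Pivot (2 is the largest).

Pivot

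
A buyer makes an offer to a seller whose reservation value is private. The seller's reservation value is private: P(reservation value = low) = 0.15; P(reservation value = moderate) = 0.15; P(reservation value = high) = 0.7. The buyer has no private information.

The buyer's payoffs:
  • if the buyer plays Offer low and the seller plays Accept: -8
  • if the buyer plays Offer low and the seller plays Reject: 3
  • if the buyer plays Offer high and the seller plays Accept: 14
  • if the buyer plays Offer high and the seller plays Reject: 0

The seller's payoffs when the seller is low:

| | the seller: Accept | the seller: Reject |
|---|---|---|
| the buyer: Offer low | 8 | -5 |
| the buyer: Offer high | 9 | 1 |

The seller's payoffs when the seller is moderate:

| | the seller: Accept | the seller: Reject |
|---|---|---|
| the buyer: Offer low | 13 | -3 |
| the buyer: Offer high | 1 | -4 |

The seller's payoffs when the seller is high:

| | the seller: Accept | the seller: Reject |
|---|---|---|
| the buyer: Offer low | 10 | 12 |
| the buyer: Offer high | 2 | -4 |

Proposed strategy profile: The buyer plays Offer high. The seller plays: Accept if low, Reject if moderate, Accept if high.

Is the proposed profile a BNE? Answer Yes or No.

The buyer plays Offer high: E[Offer high] = 0.15·(14) + 0.15·(0) + 0.7·(14) = 11.9; E[Offer low] = -6.35. Best-responding. ✓
The seller (reservation value low), facing Offer high: Accept gives 9, Reject gives 1. Proposed Accept is best. ✓
The seller (reservation value moderate), facing Offer high: Accept gives 1, Reject gives -4. Proposed Reject is not best — profitable deviation exists. ✗
The seller (reservation value high), facing Offer high: Accept gives 2, Reject gives -4. Proposed Accept is best. ✓

No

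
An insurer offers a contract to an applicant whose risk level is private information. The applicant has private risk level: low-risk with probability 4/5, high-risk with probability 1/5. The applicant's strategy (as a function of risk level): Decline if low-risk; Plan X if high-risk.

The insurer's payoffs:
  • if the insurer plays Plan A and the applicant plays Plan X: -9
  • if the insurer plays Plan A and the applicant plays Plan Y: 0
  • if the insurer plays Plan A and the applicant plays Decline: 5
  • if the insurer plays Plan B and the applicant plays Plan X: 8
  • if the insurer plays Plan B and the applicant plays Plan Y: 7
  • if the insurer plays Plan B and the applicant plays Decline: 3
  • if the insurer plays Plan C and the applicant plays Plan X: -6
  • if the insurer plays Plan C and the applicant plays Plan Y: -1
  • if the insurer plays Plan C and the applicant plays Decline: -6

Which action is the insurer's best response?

Compute the insurer's expected payoff for each action, taking the expectation over the applicant's type.
E[Plan A] = 4/5·(5) + 1/5·(-9) = 11/5
E[Plan B] = 4/5·(3) + 1/5·(8) = 4
E[Plan C] = 4/5·(-6) + 1/5·(-6) = -6
Best response: Plan B (4 is the largest).

Plan B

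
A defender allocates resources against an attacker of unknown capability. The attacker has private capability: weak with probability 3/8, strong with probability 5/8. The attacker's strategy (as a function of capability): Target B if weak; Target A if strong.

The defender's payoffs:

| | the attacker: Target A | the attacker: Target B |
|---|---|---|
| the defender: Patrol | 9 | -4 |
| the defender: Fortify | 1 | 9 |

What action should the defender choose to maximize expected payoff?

Patrol

E[Patrol] = 3/8·(-4) + 5/8·(9) = 33/8
E[Fortify] = 3/8·(9) + 5/8·(1) = 4
Best response: Patrol (33/8 is the largest).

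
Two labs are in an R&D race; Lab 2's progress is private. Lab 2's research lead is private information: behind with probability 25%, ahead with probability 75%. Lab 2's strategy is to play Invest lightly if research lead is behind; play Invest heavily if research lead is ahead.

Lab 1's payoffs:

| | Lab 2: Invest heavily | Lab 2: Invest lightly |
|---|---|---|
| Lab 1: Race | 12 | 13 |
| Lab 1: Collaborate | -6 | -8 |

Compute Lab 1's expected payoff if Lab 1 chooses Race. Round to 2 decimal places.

Take the expectation over Lab 2's research lead, weighting each type's action by its prior probability.
E[Race] = 0.25·13 + 0.75·12 = 3.25 + 9 = 12.25

12.25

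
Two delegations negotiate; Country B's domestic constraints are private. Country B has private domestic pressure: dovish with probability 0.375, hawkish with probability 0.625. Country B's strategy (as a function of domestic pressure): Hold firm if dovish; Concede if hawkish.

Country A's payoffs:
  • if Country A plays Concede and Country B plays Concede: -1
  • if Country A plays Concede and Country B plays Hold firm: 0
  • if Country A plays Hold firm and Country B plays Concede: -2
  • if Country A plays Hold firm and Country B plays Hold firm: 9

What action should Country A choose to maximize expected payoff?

Hold firm

Compute Country A's expected payoff for each action, taking the expectation over Country B's type.
E[Concede] = 0.375·(0) + 0.625·(-1) = -0.625
E[Hold firm] = 0.375·(9) + 0.625·(-2) = 2.125
Best response: Hold firm (2.125 is the largest).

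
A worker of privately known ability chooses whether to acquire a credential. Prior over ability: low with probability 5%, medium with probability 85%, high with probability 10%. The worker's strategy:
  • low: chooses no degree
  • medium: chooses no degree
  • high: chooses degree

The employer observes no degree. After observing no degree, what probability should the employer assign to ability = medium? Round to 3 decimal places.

0.944

P(no degree) = 0.05·1 + 0.85·1 + 0.1·0 = 0.9
P(medium | no degree) = (0.85·1) / 0.9 = 0.85 / 0.9 = 0.944444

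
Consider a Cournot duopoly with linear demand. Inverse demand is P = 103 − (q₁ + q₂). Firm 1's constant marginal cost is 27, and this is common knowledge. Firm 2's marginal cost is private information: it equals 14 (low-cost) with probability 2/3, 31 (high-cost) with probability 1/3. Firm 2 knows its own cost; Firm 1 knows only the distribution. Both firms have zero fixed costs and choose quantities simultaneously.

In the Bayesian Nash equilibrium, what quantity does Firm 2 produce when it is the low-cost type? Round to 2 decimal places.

33.06

Type-c best response for Firm 2: q₂(c) = (103 − c)/2 − q₁/2.
Firm 1 maximizes expected profit; its first-order condition is 103 − 2q₁ − E[q₂] − 27 = 0.
Substituting E[q₂] and solving: E[c₂] = 19.6667, so q₁ = (103 − 2·27 + 19.6667)/3 = 22.8889.
q₂(low-cost) = (103 − 14 − 22.8889)/2 = 33.0556.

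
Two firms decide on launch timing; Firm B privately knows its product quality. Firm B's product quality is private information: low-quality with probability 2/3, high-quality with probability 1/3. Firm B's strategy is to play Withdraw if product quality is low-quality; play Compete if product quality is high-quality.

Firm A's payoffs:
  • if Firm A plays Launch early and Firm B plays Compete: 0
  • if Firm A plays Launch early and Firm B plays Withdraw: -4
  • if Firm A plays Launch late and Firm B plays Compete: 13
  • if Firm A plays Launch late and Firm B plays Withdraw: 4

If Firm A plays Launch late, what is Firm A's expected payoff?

7

E[Launch late] = 2/3·4 + 1/3·13 = 8/3 + 13/3 = 7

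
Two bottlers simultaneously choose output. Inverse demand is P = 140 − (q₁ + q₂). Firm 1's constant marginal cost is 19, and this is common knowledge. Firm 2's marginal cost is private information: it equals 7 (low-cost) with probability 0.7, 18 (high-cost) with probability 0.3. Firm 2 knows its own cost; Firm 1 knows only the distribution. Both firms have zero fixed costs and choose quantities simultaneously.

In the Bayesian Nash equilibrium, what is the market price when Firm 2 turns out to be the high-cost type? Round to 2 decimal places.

Type-c best response for Firm 2: q₂(c) = (140 − c)/2 − q₁/2.
Firm 1 maximizes expected profit; its first-order condition is 140 − 2q₁ − E[q₂] − 19 = 0.
Substituting E[q₂] and solving: E[c₂] = 10.3, so q₁ = (140 − 2·19 + 10.3)/3 = 37.4333.
q₂(high-cost) = 42.2833, so P = 140 − (37.4333 + 42.2833) = 60.2833.

60.28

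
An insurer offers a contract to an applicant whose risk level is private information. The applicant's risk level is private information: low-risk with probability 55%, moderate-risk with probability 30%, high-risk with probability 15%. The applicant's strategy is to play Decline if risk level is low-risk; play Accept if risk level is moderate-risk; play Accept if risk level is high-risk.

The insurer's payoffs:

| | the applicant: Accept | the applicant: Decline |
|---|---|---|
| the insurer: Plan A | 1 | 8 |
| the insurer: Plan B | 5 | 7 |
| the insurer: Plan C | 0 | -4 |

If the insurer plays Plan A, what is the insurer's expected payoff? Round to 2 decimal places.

4.85

E[Plan A] = 0.55·8 + 0.3·1 + 0.15·1 = 4.4 + 0.3 + 0.15 = 4.85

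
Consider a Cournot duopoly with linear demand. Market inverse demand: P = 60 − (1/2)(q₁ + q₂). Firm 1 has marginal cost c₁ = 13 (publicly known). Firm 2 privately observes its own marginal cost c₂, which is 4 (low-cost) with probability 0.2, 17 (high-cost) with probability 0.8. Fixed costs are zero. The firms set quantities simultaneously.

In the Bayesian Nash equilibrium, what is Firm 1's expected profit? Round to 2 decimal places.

Type-c best response for Firm 2: q₂(c) = (60 − c) − q₁/2.
Firm 1 maximizes expected profit; its first-order condition is 60 − q₁ − (1/2)E[q₂] − 13 = 0.
Substituting E[q₂] and solving: E[c₂] = 14.4, so q₁ = (60 − 2·13 + 14.4)/(3/2) = 32.2667.
E[P] = 60 − (1/2)·(q₁ + E[q₂]) = 29.1333; Firm 1's expected profit = (E[P] − 13)·q₁ = (29.1333 − 13)·32.2667 = 520.569.

520.57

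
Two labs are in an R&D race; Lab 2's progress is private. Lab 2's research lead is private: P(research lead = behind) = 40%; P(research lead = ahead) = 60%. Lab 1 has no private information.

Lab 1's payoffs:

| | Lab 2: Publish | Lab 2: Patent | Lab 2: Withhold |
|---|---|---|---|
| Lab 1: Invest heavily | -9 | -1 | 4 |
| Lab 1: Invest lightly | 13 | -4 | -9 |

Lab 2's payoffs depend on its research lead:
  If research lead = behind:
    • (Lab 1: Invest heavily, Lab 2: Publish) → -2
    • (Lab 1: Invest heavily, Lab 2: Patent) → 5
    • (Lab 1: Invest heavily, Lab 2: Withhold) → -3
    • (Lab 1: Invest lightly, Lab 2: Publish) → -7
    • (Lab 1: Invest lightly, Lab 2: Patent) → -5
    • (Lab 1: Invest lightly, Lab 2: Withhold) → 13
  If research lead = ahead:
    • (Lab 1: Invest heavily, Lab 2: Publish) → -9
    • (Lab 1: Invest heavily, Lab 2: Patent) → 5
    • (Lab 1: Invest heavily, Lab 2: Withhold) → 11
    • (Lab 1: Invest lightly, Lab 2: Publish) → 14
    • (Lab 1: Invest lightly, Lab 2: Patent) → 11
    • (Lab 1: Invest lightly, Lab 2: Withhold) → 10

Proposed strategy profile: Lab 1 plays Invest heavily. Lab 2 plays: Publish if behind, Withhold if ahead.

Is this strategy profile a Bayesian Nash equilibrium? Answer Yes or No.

Lab 1 plays Invest heavily: E[Invest heavily] = 0.4·(-9) + 0.6·(4) = -1.2; E[Invest lightly] = -0.2. Not best-responding. ✗
Lab 2 (research lead behind), facing Invest heavily: Publish gives -2, Patent gives 5, Withhold gives -3. Proposed Publish is not best — profitable deviation exists. ✗
Lab 2 (research lead ahead), facing Invest heavily: Publish gives -9, Patent gives 5, Withhold gives 11. Proposed Withhold is best. ✓

No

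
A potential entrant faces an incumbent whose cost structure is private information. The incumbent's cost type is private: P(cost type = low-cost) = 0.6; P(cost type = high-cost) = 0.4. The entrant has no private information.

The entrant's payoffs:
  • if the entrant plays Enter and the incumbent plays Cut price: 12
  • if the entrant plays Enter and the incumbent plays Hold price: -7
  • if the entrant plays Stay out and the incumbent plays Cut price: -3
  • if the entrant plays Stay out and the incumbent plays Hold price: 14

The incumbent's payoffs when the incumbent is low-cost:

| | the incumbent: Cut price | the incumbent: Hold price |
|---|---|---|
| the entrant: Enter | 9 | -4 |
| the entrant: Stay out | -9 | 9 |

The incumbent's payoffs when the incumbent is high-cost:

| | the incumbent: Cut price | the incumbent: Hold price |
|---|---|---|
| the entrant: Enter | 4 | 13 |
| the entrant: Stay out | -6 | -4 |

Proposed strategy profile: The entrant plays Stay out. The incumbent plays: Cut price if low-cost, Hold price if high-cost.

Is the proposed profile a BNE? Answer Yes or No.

No

The entrant plays Stay out: E[Stay out] = 0.6·(-3) + 0.4·(14) = 3.8; E[Enter] = 4.4. Not best-responding. ✗
The incumbent (cost type low-cost), facing Stay out: Cut price gives -9, Hold price gives 9. Proposed Cut price is not best — profitable deviation exists. ✗
The incumbent (cost type high-cost), facing Stay out: Cut price gives -6, Hold price gives -4. Proposed Hold price is best. ✓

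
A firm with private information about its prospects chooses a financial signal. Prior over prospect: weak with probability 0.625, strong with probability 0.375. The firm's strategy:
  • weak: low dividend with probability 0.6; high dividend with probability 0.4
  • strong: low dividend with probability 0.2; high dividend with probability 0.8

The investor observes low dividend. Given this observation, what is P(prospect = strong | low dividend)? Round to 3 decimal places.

0.167

Apply Bayes' rule using the sender's strategy as the likelihood.
P(low dividend) = 0.625·0.6 + 0.375·0.2 = 0.45
P(strong | low dividend) = (0.375·0.2) / 0.45 = 0.075 / 0.45 = 0.166667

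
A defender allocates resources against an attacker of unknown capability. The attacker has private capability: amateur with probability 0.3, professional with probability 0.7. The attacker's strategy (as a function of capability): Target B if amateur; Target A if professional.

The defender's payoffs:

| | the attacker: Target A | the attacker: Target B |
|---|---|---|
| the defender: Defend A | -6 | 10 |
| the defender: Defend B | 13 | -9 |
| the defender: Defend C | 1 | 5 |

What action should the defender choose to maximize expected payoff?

Defend B

E[Defend A] = 0.3·(10) + 0.7·(-6) = -1.2
E[Defend B] = 0.3·(-9) + 0.7·(13) = 6.4
E[Defend C] = 0.3·(5) + 0.7·(1) = 2.2
Best response: Defend B (6.4 is the largest).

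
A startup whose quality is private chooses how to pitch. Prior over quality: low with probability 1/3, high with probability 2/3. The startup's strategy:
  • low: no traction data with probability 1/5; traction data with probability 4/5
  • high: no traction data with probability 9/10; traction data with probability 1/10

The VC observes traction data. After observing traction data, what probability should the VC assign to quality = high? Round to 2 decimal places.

0.20

Apply Bayes' rule using the sender's strategy as the likelihood.
P(traction data) = (1/3)·(4/5) + (2/3)·(1/10) = 1/3
P(high | traction data) = ((2/3)·(1/10)) / (1/3) = (1/15) / (1/3) = 1/5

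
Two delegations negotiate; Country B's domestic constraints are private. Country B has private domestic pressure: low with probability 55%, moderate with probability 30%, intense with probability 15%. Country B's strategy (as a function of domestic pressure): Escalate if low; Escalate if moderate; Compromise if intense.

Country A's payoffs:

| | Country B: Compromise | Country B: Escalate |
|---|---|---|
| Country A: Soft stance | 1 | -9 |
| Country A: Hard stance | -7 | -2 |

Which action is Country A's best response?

Hard stance

E[Soft stance] = 0.55·(-9) + 0.3·(-9) + 0.15·(1) = -7.5
E[Hard stance] = 0.55·(-2) + 0.3·(-2) + 0.15·(-7) = -2.75
Best response: Hard stance (-2.75 is the largest).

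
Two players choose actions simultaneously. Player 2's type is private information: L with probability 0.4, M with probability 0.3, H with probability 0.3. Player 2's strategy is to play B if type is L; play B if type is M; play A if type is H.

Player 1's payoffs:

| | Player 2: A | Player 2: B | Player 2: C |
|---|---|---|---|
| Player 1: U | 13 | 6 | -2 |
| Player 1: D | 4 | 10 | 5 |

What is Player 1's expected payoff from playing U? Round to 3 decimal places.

8.100

E[U] = 0.4·6 + 0.3·6 + 0.3·13 = 2.4 + 1.8 + 3.9 = 8.1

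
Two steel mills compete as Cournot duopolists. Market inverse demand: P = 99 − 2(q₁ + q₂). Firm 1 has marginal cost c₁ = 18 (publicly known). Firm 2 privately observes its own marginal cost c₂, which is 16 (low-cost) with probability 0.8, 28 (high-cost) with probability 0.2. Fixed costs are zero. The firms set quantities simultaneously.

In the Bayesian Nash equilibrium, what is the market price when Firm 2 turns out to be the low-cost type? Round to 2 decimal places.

Type-c best response for Firm 2: q₂(c) = (99 − c)/4 − q₁/2.
Firm 1 maximizes expected profit; its first-order condition is 99 − 4q₁ − 2E[q₂] − 18 = 0.
Substituting E[q₂] and solving: E[c₂] = 18.4, so q₁ = (99 − 2·18 + 18.4)/6 = 13.5667.
q₂(low-cost) = 13.9667, so P = 99 − 2·(13.5667 + 13.9667) = 43.9333.

43.93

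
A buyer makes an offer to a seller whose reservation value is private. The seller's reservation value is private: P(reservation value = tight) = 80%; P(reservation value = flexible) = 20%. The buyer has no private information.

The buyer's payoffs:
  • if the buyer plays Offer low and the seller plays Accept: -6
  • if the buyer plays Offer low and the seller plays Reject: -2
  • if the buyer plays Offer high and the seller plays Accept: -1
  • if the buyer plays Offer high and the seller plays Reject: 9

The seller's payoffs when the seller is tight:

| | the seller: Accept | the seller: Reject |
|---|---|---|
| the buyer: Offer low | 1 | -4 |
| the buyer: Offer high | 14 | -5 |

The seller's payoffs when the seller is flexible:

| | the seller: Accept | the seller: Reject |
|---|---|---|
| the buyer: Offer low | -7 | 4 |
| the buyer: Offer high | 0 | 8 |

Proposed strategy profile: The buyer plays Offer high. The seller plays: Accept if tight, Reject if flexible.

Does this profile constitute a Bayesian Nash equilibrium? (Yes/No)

The buyer plays Offer high: E[Offer high] = 0.8·(-1) + 0.2·(9) = 1; E[Offer low] = -5.2. Best-responding. ✓
The seller (reservation value tight), facing Offer high: Accept gives 14, Reject gives -5. Proposed Accept is best. ✓
The seller (reservation value flexible), facing Offer high: Accept gives 0, Reject gives 8. Proposed Reject is best. ✓

Yes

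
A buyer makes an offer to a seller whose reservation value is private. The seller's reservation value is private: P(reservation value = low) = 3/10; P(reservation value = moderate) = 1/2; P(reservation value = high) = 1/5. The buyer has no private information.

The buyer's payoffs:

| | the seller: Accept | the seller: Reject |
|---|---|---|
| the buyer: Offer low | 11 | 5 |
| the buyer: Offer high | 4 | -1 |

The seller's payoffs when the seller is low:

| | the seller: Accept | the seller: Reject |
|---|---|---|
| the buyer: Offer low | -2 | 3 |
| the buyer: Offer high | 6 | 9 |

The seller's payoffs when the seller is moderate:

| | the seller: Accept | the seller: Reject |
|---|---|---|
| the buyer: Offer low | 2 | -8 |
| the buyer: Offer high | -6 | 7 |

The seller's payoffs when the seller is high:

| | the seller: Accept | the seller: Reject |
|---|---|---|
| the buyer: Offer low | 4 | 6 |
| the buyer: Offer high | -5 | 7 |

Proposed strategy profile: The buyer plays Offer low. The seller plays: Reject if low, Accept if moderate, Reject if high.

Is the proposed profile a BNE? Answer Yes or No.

Yes

The buyer plays Offer low: E[Offer low] = 3/10·(5) + 1/2·(11) + 1/5·(5) = 8; E[Offer high] = 3/2. Best-responding. ✓
The seller (reservation value low), facing Offer low: Accept gives -2, Reject gives 3. Proposed Reject is best. ✓
The seller (reservation value moderate), facing Offer low: Accept gives 2, Reject gives -8. Proposed Accept is best. ✓
The seller (reservation value high), facing Offer low: Accept gives 4, Reject gives 6. Proposed Reject is best. ✓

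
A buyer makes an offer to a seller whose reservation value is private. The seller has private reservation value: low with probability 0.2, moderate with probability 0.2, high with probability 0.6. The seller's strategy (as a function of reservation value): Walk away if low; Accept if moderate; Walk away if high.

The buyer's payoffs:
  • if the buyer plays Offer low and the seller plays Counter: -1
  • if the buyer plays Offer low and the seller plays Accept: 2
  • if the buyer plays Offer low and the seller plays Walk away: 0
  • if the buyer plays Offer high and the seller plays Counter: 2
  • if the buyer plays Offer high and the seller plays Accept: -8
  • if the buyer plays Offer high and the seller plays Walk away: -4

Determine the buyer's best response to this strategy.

Offer low

E[Offer low] = 0.2·(0) + 0.2·(2) + 0.6·(0) = 0.4
E[Offer high] = 0.2·(-4) + 0.2·(-8) + 0.6·(-4) = -4.8
Best response: Offer low (0.4 is the largest).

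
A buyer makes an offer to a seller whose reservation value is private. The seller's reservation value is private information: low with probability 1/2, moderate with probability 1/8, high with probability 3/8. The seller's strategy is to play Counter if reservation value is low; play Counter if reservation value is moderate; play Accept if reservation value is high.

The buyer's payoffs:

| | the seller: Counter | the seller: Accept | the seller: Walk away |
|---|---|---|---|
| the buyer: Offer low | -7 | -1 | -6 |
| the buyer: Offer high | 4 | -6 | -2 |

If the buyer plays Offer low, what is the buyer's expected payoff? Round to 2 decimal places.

Take the expectation over the seller's reservation value, weighting each type's action by its prior probability.
E[Offer low] = 1/2·(-7) + 1/8·(-7) + 3/8·(-1) = (-7/2) + (-7/8) + (-3/8) = -19/4

-4.75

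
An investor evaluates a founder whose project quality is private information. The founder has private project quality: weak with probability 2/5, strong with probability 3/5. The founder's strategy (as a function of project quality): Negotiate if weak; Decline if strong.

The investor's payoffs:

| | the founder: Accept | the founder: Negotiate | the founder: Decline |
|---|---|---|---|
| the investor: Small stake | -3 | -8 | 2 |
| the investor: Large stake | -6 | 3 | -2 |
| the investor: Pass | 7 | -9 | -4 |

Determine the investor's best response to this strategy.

Large stake

E[Small stake] = 2/5·(-8) + 3/5·(2) = -2
E[Large stake] = 2/5·(3) + 3/5·(-2) = 0
E[Pass] = 2/5·(-9) + 3/5·(-4) = -6
Best response: Large stake (0 is the largest).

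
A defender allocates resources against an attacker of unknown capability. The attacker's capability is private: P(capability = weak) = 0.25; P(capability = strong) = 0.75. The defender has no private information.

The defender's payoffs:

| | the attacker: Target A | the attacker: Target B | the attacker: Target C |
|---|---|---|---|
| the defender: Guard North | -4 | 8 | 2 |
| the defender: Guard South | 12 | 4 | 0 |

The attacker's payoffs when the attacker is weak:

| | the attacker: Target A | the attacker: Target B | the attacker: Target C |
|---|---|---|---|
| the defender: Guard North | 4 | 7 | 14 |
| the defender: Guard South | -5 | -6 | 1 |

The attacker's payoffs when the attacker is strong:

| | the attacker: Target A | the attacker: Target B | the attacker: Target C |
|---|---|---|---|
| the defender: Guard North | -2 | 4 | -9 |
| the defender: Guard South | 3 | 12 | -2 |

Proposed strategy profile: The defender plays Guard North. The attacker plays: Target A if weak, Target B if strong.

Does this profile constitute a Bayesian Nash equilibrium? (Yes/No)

The defender plays Guard North: E[Guard North] = 0.25·(-4) + 0.75·(8) = 5; E[Guard South] = 6. Not best-responding. ✗
The attacker (capability weak), facing Guard North: Target A gives 4, Target B gives 7, Target C gives 14. Proposed Target A is not best — profitable deviation exists. ✗
The attacker (capability strong), facing Guard North: Target A gives -2, Target B gives 4, Target C gives -9. Proposed Target B is best. ✓

No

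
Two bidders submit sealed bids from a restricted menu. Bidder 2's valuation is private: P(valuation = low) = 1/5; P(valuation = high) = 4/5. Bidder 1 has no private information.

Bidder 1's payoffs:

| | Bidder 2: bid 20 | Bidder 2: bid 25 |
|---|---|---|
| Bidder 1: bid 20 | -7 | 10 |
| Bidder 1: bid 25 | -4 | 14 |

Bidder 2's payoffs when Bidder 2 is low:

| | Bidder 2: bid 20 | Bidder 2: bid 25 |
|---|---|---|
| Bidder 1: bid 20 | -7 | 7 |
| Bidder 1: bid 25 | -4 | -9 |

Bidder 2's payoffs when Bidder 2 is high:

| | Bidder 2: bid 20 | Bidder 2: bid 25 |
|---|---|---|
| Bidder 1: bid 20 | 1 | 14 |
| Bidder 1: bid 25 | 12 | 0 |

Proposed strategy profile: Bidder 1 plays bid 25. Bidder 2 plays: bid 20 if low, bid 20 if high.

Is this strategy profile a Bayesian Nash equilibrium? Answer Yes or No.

A profile is a BNE iff every type of every player is best-responding given beliefs about the other side.
Bidder 1 plays bid 25: E[bid 25] = 1/5·(-4) + 4/5·(-4) = -4; E[bid 20] = -7. Best-responding. ✓
Bidder 2 (valuation low), facing bid 25: bid 20 gives -4, bid 25 gives -9. Proposed bid 20 is best. ✓
Bidder 2 (valuation high), facing bid 25: bid 20 gives 12, bid 25 gives 0. Proposed bid 20 is best. ✓

Yes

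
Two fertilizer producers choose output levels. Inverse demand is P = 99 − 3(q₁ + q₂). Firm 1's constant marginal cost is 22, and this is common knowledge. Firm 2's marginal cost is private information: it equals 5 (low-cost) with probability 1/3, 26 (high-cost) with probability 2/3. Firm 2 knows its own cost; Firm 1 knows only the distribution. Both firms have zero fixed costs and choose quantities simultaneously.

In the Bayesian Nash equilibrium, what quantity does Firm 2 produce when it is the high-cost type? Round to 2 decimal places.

8.06

Firm 2 with cost c maximizes (99 − 3(q₁+q₂) − c)·q₂, giving q₂(c) = (99 − c − 3q₁)/6.
E[c₂] = 1/3·5 + 2/3·26 = 19
Firm 1's FOC against E[q₂] yields q₁ = (99 − 2·22 + E[c₂])/9 = (99 − 44 + 19)/9 = 8.22222.
q₂(high-cost) = (99 − 26 − 3·8.22222)/6 = 8.05556.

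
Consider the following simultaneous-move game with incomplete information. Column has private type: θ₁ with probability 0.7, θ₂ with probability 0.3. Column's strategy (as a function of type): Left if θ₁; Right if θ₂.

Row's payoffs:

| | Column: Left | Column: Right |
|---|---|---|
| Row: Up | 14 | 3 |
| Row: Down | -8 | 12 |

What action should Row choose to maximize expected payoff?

Up

Compute Row's expected payoff for each action, taking the expectation over Column's type.
E[Up] = 0.7·(14) + 0.3·(3) = 10.7
E[Down] = 0.7·(-8) + 0.3·(12) = -2
Best response: Up (10.7 is the largest).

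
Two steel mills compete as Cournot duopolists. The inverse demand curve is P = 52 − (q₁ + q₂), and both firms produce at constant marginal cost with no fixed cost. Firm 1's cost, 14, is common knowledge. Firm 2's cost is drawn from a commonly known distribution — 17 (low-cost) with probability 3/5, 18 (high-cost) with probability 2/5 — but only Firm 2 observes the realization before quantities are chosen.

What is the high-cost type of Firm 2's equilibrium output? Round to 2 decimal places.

10.10

Firm 2 with cost c maximizes (52 − (q₁+q₂) − c)·q₂, giving q₂(c) = (52 − c − q₁)/2.
E[c₂] = 3/5·17 + 2/5·18 = 17.4
Firm 1's FOC against E[q₂] yields q₁ = (52 − 2·14 + E[c₂])/3 = (52 − 28 + 17.4)/3 = 13.8.
q₂(high-cost) = (52 − 18 − 13.8)/2 = 10.1.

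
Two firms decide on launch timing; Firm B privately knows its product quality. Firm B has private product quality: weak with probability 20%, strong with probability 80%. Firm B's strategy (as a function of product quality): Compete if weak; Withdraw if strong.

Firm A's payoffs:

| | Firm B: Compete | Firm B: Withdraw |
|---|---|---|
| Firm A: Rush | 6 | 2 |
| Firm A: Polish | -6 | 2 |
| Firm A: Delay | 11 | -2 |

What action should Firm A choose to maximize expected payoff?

Rush

E[Rush] = 0.2·(6) + 0.8·(2) = 2.8
E[Polish] = 0.2·(-6) + 0.8·(2) = 0.4
E[Delay] = 0.2·(11) + 0.8·(-2) = 0.6
Best response: Rush (2.8 is the largest).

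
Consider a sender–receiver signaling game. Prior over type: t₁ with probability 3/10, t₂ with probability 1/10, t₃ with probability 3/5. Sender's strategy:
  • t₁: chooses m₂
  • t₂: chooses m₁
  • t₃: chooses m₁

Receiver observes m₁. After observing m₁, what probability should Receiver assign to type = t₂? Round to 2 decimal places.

P(m₁) = (3/10)·0 + (1/10)·1 + (3/5)·1 = 7/10
P(t₂ | m₁) = ((1/10)·1) / (7/10) = (1/10) / (7/10) = 1/7

0.14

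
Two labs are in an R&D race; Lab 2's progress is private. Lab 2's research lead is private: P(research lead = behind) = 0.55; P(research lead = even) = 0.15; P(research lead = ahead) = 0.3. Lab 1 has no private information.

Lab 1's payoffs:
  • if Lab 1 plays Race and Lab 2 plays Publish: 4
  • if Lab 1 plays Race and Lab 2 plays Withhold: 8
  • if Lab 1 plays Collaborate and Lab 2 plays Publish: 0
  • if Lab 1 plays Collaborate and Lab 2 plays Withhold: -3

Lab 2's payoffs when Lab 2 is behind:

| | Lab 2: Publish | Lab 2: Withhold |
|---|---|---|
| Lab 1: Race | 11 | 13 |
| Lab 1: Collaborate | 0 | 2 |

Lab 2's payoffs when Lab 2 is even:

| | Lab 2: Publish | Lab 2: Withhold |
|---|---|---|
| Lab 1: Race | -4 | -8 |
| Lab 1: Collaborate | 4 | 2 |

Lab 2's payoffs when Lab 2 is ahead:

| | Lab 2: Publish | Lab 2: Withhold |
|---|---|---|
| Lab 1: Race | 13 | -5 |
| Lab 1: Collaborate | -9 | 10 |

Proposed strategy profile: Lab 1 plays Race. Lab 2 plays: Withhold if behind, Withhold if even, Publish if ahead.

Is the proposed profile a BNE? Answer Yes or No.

Lab 1 plays Race: E[Race] = 0.55·(8) + 0.15·(8) + 0.3·(4) = 6.8; E[Collaborate] = -2.1. Best-responding. ✓
Lab 2 (research lead behind), facing Race: Publish gives 11, Withhold gives 13. Proposed Withhold is best. ✓
Lab 2 (research lead even), facing Race: Publish gives -4, Withhold gives -8. Proposed Withhold is not best — profitable deviation exists. ✗
Lab 2 (research lead ahead), facing Race: Publish gives 13, Withhold gives -5. Proposed Publish is best. ✓

No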